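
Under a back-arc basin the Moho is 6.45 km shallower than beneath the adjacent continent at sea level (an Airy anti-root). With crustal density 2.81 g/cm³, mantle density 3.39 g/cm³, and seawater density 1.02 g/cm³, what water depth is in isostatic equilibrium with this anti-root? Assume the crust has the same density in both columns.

Replacing a thickness d of crust by seawater at the top must be balanced by replacing crust with mantle at the base: d (ρ_c − ρ_w) = a (ρ_m − ρ_c).
d = a (ρ_m − ρ_c)/(ρ_c − ρ_w) = 6.45 km × 0.58/1.79 = 2.09 km.

2.09 km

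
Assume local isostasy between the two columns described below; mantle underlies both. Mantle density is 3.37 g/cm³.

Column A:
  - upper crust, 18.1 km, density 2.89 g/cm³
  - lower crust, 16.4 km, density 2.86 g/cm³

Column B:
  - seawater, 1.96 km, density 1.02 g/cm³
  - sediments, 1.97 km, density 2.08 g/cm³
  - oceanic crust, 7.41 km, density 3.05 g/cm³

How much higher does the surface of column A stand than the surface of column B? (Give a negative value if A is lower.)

For any compensation level in the mantle, the mantle terms cancel and isostasy reduces to e = (Σt_A − Σt_B) − (Σ(ρt)_A − Σ(ρt)_B) / ρ_m.
Σt_A = 34.5 km; Σt_B = 11.34 km; Σ(ρt)_A = 99.213; Σ(ρt)_B = 28.6973 (in km·g/cm³).
e = (34.5 − 11.34) − (99.213 − 28.6973) / 3.37 = 2.24 km.

2.24 km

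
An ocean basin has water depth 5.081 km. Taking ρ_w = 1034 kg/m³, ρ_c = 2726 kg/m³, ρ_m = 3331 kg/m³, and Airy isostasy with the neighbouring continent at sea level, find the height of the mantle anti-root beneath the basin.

14.2 km

Isostatic balance requires: replacing crust with seawater at the top is compensated by replacing crust with mantle at the base: d (ρ_c − ρ_w) = a (ρ_m − ρ_c).
a = d (ρ_c − ρ_w)/(ρ_m − ρ_c) = 5.081 km × 1692/605 = 14.2 km.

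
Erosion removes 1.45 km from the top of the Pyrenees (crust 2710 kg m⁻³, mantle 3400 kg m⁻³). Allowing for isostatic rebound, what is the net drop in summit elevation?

Rebound u = e ρ_c/ρ_m = 1.45 km × 2710/3400 = 1.156 km.
Net surface drop = e − u = 1.45 km − 1.156 km = e (ρ_m − ρ_c)/ρ_m = 0.294 km.

0.294 km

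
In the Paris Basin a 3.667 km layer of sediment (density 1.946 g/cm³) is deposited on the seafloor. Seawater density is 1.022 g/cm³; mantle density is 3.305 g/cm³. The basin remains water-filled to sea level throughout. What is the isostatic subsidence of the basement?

Submarine loading: the sediment displaces seawater, and the subsidence is in turn flooded, so s (ρ_m − ρ_w) = t (ρ_sed − ρ_w).
s = 3.667 km × (1.946 − 1.022) / (3.305 − 1.022) = 1.48 km.

1.48 km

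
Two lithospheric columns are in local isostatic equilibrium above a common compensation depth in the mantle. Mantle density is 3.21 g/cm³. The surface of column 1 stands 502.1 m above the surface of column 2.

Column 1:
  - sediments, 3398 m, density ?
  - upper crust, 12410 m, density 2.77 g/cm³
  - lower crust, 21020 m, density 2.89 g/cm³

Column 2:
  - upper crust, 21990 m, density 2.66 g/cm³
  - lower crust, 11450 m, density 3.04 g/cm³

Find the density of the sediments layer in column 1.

2.19 g/cm³

Take the compensation level at the base of the deeper column (depth z_c below the surface of column 1) and equate Σ ρ_i t_i down to z_c; mantle fills any gap and the z_c terms cancel.
Column 1: 3398×ρ + 12410×2.77 + 21020×2.89 + (z_c − 36828)×3.21
Column 2: 502.1×0 + 21990×2.66 + 11450×3.04 + (z_c − 502.1 − 33440)×3.21
The z_c×3.21 term appears on both sides and cancels. Collect the known terms of each column as K = Σ(ρt)_known − 3.21 × (depth of known layers): K_1 = 95123.5 − 3.21×36828 = −23094.38; K_2 = 93301.4 − 3.21×(502.1 + 33440) = −15652.741.
Balance: K_1 + 3398×ρ = K_2, so ρ = (K_2 − K_1)/3398 = 7441.64/3398 = 2.19 g/cm³.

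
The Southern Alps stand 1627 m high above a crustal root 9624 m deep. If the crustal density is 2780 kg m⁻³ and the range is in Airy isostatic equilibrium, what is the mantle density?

3250 kg m⁻³

Airy balance: ρ_c h = (ρ_m − ρ_c) r → ρ_m = ρ_c (1 + h/r).
ρ_m = 2780 × (1 + 1627 m/9624 m) = 3250 kg m⁻³.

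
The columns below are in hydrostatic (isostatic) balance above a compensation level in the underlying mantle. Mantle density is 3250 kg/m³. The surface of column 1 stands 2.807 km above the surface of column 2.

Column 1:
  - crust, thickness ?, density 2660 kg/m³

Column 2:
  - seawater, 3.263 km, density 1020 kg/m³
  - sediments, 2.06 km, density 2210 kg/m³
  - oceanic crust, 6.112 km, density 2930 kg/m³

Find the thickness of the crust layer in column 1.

34.7 km

Take the compensation level at the base of the deeper column (depth z_c below the surface of column 1) and equate Σ ρ_i t_i down to z_c; mantle fills any gap and the z_c terms cancel.
Column 1: x×2660 + (z_c − 0 − x)×3250
Column 2: 2.807×0 + 3.263×1020 + 2.06×2210 + 6.112×2930 + (z_c − 2.807 − 11.435)×3250
The z_c×3250 term appears on both sides and cancels. Collect the known terms of each column as K = Σ(ρt)_known − 3250 × (depth of known layers): K_1 = 0 − 3250×0 = 0; K_2 = 25789.02 − 3250×(2.807 + 11.435) = −20497.48.
Balance: K_1 − x×(3250 − 2660) = K_2, so x = (K_1 − K_2)/(3250 − 2660) = 20497.5/590 = 34.7 km.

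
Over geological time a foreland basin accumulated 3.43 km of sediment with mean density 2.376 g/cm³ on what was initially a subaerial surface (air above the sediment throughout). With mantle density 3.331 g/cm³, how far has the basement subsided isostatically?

Subaerial load: s = t ρ_sed / ρ_m = 3.43 km × 2.376/3.331 = 2.45 km.

2.45 km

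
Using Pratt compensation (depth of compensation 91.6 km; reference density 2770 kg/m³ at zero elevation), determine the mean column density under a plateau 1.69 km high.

Pratt balance: ρ_ref D = ρ (D + h).
ρ = ρ_ref D/(D + h) = 2770 × 91.6 km/(91.6 km + 1.69 km) = 2720 kg/m³.

2720 kg/m³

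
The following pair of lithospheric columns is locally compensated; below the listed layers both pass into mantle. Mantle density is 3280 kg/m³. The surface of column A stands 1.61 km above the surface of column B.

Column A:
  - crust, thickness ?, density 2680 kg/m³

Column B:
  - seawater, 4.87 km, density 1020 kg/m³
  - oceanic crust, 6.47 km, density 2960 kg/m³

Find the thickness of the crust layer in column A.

Take the compensation level at the base of the deeper column (depth z_c below the surface of column A) and equate Σ ρ_i t_i down to z_c; mantle fills any gap and the z_c terms cancel.
Column A: x×2680 + (z_c − 0 − x)×3280
Column B: 1.61×0 + 4.87×1020 + 6.47×2960 + (z_c − 1.61 − 11.34)×3280
The z_c×3280 term appears on both sides and cancels. Collect the known terms of each column as K = Σ(ρt)_known − 3280 × (depth of known layers): K_A = 0 − 3280×0 = 0; K_B = 24118.6 − 3280×(1.61 + 11.34) = −18357.4.
Balance: K_A − x×(3280 − 2680) = K_B, so x = (K_A − K_B)/(3280 − 2680) = 18357.4/600 = 30.6 km.

30.6 km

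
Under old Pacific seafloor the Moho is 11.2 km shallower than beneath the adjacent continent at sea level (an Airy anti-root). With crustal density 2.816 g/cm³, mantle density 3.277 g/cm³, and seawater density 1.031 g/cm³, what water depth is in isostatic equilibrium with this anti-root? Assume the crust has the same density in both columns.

2.89 km

Replacing a thickness d of crust by seawater at the top must be balanced by replacing crust with mantle at the base: d (ρ_c − ρ_w) = a (ρ_m − ρ_c).
d = a (ρ_m − ρ_c)/(ρ_c − ρ_w) = 11.2 km × 0.461/1.785 = 2.89 km.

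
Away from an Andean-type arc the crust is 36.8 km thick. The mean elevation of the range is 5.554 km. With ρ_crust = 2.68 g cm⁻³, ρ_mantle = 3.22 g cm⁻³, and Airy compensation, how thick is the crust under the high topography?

69.9 km

Root depth r = h ρ_c / (ρ_m − ρ_c) = 5.554 km × 2.68 / 0.54 = 27.56 km.
Total thickness = T + h + r = 36.8 km + 5.554 km + 27.56 km = 69.9 km.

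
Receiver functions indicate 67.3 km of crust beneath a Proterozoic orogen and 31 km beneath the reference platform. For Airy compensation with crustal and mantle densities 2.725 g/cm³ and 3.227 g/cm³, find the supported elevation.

Excess crust Δ = 67.3 km − 31 km = 36.3 km, split between elevation h and root r with h + r = Δ.
Airy balance ρ_c h = (ρ_m − ρ_c) r gives r = h ρ_c/(ρ_m − ρ_c), so h (1 + ρ_c/(ρ_m − ρ_c)) = Δ, i.e. h = Δ (ρ_m − ρ_c)/ρ_m.
h = 36.3 km × 0.502/3.227 = 5.65 km.

5.65 km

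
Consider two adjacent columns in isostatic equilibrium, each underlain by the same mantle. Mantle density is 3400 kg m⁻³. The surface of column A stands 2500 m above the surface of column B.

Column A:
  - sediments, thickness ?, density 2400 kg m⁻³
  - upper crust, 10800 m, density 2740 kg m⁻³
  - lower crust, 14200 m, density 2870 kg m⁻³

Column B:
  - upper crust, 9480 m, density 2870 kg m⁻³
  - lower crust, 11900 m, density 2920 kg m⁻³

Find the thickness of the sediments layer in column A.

4580 m

Take the compensation level at the base of the deeper column (depth z_c below the surface of column A) and equate Σ ρ_i t_i down to z_c; mantle fills any gap and the z_c terms cancel.
Column A: x×2400 + 10800×2740 + 14200×2870 + (z_c − 25000 − x)×3400
Column B: 2500×0 + 9480×2870 + 11900×2920 + (z_c − 2500 − 21380)×3400
The z_c×3400 term appears on both sides and cancels. Collect the known terms of each column as K = Σ(ρt)_known − 3400 × (depth of known layers): K_A = 70346000 − 3400×25000 = −14654000; K_B = 61955600 − 3400×(2500 + 21380) = −19236400.
Balance: K_A − x×(3400 − 2400) = K_B, so x = (K_A − K_B)/(3400 − 2400) = 4582400/1000 = 4580 m.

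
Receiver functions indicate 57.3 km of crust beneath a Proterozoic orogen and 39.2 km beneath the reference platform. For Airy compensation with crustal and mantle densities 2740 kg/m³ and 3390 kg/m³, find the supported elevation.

3.47 km

Excess crust Δ = 57.3 km − 39.2 km = 18.1 km, split between elevation h and root r with h + r = Δ.
Airy balance ρ_c h = (ρ_m − ρ_c) r gives r = h ρ_c/(ρ_m − ρ_c), so h (1 + ρ_c/(ρ_m − ρ_c)) = Δ, i.e. h = Δ (ρ_m − ρ_c)/ρ_m.
h = 18.1 km × 650/3390 = 3.47 km.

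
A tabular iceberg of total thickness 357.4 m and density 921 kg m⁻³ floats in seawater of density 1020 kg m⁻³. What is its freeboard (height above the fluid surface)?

34.7 m

Floating equilibrium: submerged depth d = t ρ_obj/ρ_fluid = 357.4 m × 921/1020 = 322.7 m.
Freeboard = t − d = 357.4 m − 322.7 m = 34.7 m.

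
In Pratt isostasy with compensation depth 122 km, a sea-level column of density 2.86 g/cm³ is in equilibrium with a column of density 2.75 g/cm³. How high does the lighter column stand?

4.88 km

ρ_ref D = ρ (D + h) → h = D (ρ_ref − ρ)/ρ.
h = 122 km × (2.86 − 2.75)/2.75 = 4.88 km.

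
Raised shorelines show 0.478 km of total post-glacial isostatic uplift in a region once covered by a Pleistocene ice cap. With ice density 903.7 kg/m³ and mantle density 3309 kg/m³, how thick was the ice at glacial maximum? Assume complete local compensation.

u = t ρ_ice/ρ_m → t = u ρ_m/ρ_ice = 0.478 km × 3309/903.7 = 1.75 km.

1.75 km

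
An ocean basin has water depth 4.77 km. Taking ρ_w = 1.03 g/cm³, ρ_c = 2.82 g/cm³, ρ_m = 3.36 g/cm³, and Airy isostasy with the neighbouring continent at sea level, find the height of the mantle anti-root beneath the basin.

15.8 km

By Archimedes' principle applied to the lithosphere: replacing crust with seawater at the top is compensated by replacing crust with mantle at the base: d (ρ_c − ρ_w) = a (ρ_m − ρ_c).
a = d (ρ_c − ρ_w)/(ρ_m − ρ_c) = 4.77 km × 1.79/0.54 = 15.8 km.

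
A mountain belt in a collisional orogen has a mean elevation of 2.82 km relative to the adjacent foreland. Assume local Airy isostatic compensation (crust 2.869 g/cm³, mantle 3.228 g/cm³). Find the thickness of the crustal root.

In Airy isostatic equilibrium: the weight of the topography is balanced by the buoyancy of the root, ρ_c h = (ρ_m − ρ_c) r.
r = h · ρ_c / (ρ_m − ρ_c) = 2.82 km × 2.869 / (3.228 − 2.869) = 22.5 km.

22.5 km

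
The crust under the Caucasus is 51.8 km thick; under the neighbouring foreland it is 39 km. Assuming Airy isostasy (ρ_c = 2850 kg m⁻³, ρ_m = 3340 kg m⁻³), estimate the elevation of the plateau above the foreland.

Excess crust Δ = 51.8 km − 39 km = 12.8 km, split between elevation h and root r with h + r = Δ.
Airy balance ρ_c h = (ρ_m − ρ_c) r gives r = h ρ_c/(ρ_m − ρ_c), so h (1 + ρ_c/(ρ_m − ρ_c)) = Δ, i.e. h = Δ (ρ_m − ρ_c)/ρ_m.
h = 12.8 km × 490/3340 = 1.88 km.

1.88 km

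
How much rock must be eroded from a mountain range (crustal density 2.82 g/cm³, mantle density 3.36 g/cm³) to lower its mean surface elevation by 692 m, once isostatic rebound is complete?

Net drop Δ = e − u = e − e ρ_c/ρ_m = e (ρ_m − ρ_c)/ρ_m.
e = Δ ρ_m/(ρ_m − ρ_c) = 692 m × 3.36/0.54 = 4310 m.

4310 m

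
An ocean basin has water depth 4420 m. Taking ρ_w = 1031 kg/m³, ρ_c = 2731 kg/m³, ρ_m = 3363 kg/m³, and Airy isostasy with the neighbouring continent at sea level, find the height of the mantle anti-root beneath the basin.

For local isostatic compensation: replacing crust with seawater at the top is compensated by replacing crust with mantle at the base: d (ρ_c − ρ_w) = a (ρ_m − ρ_c).
a = d (ρ_c − ρ_w)/(ρ_m − ρ_c) = 4420 m × 1700/632 = 11900 m.

11900 m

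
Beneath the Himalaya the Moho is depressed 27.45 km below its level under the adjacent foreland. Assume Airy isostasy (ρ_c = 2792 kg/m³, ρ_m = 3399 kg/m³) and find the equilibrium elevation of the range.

5.97 km

By Archimedes' principle applied to the lithosphere: ρ_c h = (ρ_m − ρ_c) r.
h = r (ρ_m − ρ_c) / ρ_c = 27.45 km × (3399 − 2792) / 2792 = 5.97 km.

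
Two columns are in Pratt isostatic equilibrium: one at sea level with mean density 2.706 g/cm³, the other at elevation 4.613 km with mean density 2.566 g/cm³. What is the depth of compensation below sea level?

ρ_ref D = ρ (D + h) → D (ρ_ref − ρ) = ρ h.
D = ρ h/(ρ_ref − ρ) = 2.566 × 4.613 km/(2.706 − 2.566) = 84.5 km.

84.5 km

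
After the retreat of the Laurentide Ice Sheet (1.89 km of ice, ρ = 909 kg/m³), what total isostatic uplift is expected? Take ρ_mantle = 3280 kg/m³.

0.524 km

Removing the load lets mantle flow back in; uplift u satisfies ρ_ice t = ρ_m u.
u = t ρ_ice/ρ_m = 1.89 km × 909/3280 = 0.524 km.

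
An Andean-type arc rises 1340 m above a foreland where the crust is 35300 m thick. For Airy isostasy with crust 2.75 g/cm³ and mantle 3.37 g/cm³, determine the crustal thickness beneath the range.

Root depth r = h ρ_c / (ρ_m − ρ_c) = 1340 m × 2.75 / 0.62 = 5944 m.
Total thickness = T + h + r = 35300 m + 1340 m + 5944 m = 42600 m.

42600 m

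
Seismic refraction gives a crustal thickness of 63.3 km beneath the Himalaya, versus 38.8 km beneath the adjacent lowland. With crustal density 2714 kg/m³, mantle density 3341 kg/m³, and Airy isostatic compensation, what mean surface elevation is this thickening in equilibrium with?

4.6 km

Excess crust Δ = 63.3 km − 38.8 km = 24.5 km, split between elevation h and root r with h + r = Δ.
Airy balance ρ_c h = (ρ_m − ρ_c) r gives r = h ρ_c/(ρ_m − ρ_c), so h (1 + ρ_c/(ρ_m − ρ_c)) = Δ, i.e. h = Δ (ρ_m − ρ_c)/ρ_m.
h = 24.5 km × 627/3341 = 4.6 km.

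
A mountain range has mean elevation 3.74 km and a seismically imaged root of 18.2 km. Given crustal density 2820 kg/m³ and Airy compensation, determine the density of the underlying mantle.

Airy balance: ρ_c h = (ρ_m − ρ_c) r → ρ_m = ρ_c (1 + h/r).
ρ_m = 2820 × (1 + 3.74 km/18.2 km) = 3400 kg/m³.

3400 kg/m³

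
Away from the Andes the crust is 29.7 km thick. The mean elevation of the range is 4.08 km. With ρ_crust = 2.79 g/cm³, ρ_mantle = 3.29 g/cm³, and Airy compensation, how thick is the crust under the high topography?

Root depth r = h ρ_c / (ρ_m − ρ_c) = 4.08 km × 2.79 / 0.5 = 22.77 km.
Total thickness = T + h + r = 29.7 km + 4.08 km + 22.77 km = 56.5 km.

56.5 km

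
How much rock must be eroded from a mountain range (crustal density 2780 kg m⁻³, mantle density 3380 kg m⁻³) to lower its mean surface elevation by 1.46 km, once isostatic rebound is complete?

8.22 km

Net drop Δ = e − u = e − e ρ_c/ρ_m = e (ρ_m − ρ_c)/ρ_m.
e = Δ ρ_m/(ρ_m − ρ_c) = 1.46 km × 3380/600 = 8.22 km.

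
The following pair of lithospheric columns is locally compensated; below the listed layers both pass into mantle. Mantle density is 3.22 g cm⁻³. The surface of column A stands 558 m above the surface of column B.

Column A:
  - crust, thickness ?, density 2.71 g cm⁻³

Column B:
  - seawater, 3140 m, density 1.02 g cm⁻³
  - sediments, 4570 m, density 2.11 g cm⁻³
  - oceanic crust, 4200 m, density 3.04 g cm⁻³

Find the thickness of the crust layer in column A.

Take the compensation level at the base of the deeper column (depth z_c below the surface of column A) and equate Σ ρ_i t_i down to z_c; mantle fills any gap and the z_c terms cancel.
Column A: x×2.71 + (z_c − 0 − x)×3.22
Column B: 558×0 + 3140×1.02 + 4570×2.11 + 4200×3.04 + (z_c − 558 − 11910)×3.22
The z_c×3.22 term appears on both sides and cancels. Collect the known terms of each column as K = Σ(ρt)_known − 3.22 × (depth of known layers): K_A = 0 − 3.22×0 = 0; K_B = 25613.5 − 3.22×(558 + 11910) = −14533.46.
Balance: K_A − x×(3.22 − 2.71) = K_B, so x = (K_A − K_B)/(3.22 − 2.71) = 14533.5/0.51 = 28500 m.

28500 m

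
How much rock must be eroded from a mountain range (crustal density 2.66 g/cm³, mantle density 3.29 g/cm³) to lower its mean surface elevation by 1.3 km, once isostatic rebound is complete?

6.79 km

Net drop Δ = e − u = e − e ρ_c/ρ_m = e (ρ_m − ρ_c)/ρ_m.
e = Δ ρ_m/(ρ_m − ρ_c) = 1.3 km × 3.29/0.63 = 6.79 km.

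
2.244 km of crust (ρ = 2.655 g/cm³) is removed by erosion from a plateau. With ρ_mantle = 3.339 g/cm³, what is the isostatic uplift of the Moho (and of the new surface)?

1.78 km

Unloading: uplift u = e ρ_c/ρ_m = 2.244 km × 2.655/3.339 = 1.78 km.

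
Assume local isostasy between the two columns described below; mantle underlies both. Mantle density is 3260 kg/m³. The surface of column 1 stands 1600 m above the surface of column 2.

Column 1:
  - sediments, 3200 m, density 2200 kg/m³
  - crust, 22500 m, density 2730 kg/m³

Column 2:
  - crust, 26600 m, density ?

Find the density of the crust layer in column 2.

2880 kg/m³

Take the compensation level at the base of the deeper column (depth z_c below the surface of column 1) and equate Σ ρ_i t_i down to z_c; mantle fills any gap and the z_c terms cancel.
Column 1: 3200×2200 + 22500×2730 + (z_c − 25700)×3260
Column 2: 1600×0 + 26600×ρ + (z_c − 1600 − 26600)×3260
The z_c×3260 term appears on both sides and cancels. Collect the known terms of each column as K = Σ(ρt)_known − 3260 × (depth of known layers): K_1 = 68465000 − 3260×25700 = −15317000; K_2 = 0 − 3260×(1600 + 26600) = −91932000.
Balance: K_1 = K_2 + 26600×ρ, so ρ = (K_1 − K_2)/26600 = 76615000/26600 = 2880 kg/m³.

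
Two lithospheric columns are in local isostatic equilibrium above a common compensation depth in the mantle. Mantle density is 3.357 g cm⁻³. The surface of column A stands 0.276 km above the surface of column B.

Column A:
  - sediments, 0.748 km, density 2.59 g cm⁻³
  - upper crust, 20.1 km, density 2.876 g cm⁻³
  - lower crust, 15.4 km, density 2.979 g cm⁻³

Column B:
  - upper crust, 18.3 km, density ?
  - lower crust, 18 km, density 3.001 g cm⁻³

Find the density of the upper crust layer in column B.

Take the compensation level at the base of the deeper column (depth z_c below the surface of column A) and equate Σ ρ_i t_i down to z_c; mantle fills any gap and the z_c terms cancel.
Column A: 0.748×2.59 + 20.1×2.876 + 15.4×2.979 + (z_c − 36.248)×3.357
Column B: 0.276×0 + 18.3×ρ + 18×3.001 + (z_c − 0.276 − 36.3)×3.357
The z_c×3.357 term appears on both sides and cancels. Collect the known terms of each column as K = Σ(ρt)_known − 3.357 × (depth of known layers): K_A = 105.62152 − 3.357×36.248 = −16.063016; K_B = 54.018 − 3.357×(0.276 + 36.3) = −68.767632.
Balance: K_A = K_B + 18.3×ρ, so ρ = (K_A − K_B)/18.3 = 52.7046/18.3 = 2.88 g cm⁻³.

2.88 g cm⁻³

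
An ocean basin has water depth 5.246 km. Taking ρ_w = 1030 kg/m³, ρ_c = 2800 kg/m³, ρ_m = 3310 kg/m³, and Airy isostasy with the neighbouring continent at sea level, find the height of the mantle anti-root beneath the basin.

18.2 km

Equating mass per unit area of the two columns: replacing crust with seawater at the top is compensated by replacing crust with mantle at the base: d (ρ_c − ρ_w) = a (ρ_m − ρ_c).
a = d (ρ_c − ρ_w)/(ρ_m − ρ_c) = 5.246 km × 1770/510 = 18.2 km.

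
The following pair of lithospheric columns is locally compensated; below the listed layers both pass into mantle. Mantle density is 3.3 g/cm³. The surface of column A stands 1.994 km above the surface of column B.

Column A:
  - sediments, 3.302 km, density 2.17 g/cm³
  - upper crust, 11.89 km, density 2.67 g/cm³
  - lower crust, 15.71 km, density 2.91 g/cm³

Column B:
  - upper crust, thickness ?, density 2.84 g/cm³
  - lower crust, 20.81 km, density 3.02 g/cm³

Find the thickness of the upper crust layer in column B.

10.7 km

Take the compensation level at the base of the deeper column (depth z_c below the surface of column A) and equate Σ ρ_i t_i down to z_c; mantle fills any gap and the z_c terms cancel.
Column A: 3.302×2.17 + 11.89×2.67 + 15.71×2.91 + (z_c − 30.902)×3.3
Column B: 1.994×0 + x×2.84 + 20.81×3.02 + (z_c − 1.994 − 20.81 − x)×3.3
The z_c×3.3 term appears on both sides and cancels. Collect the known terms of each column as K = Σ(ρt)_known − 3.3 × (depth of known layers): K_A = 84.62774 − 3.3×30.902 = −17.34886; K_B = 62.8462 − 3.3×(1.994 + 20.81) = −12.407.
Balance: K_A = K_B − x×(3.3 − 2.84), so x = (K_B − K_A)/(3.3 − 2.84) = 4.94186/0.46 = 10.7 km.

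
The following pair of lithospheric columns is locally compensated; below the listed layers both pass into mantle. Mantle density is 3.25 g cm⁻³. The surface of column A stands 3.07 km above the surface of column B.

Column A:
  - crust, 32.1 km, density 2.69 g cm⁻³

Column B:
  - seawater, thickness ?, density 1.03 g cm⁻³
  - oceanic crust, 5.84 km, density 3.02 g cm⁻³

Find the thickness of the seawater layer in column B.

3 km

Take the compensation level at the base of the deeper column (depth z_c below the surface of column A) and equate Σ ρ_i t_i down to z_c; mantle fills any gap and the z_c terms cancel.
Column A: 32.1×2.69 + (z_c − 32.1)×3.25
Column B: 3.07×0 + x×1.03 + 5.84×3.02 + (z_c − 3.07 − 5.84 − x)×3.25
The z_c×3.25 term appears on both sides and cancels. Collect the known terms of each column as K = Σ(ρt)_known − 3.25 × (depth of known layers): K_A = 86.349 − 3.25×32.1 = −17.976; K_B = 17.6368 − 3.25×(3.07 + 5.84) = −11.3207.
Balance: K_A = K_B − x×(3.25 − 1.03), so x = (K_B − K_A)/(3.25 − 1.03) = 6.6553/2.22 = 3 km.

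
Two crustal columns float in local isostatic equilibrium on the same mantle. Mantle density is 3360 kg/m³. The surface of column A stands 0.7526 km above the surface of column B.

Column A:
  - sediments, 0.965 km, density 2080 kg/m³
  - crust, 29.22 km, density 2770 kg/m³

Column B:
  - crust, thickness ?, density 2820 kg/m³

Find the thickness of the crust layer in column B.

29.5 km

Take the compensation level at the base of the deeper column (depth z_c below the surface of column A) and equate Σ ρ_i t_i down to z_c; mantle fills any gap and the z_c terms cancel.
Column A: 0.965×2080 + 29.22×2770 + (z_c − 30.185)×3360
Column B: 0.7526×0 + x×2820 + (z_c − 0.7526 − 0 − x)×3360
The z_c×3360 term appears on both sides and cancels. Collect the known terms of each column as K = Σ(ρt)_known − 3360 × (depth of known layers): K_A = 82946.6 − 3360×30.185 = −18475; K_B = 0 − 3360×(0.7526 + 0) = −2528.736.
Balance: K_A = K_B − x×(3360 − 2820), so x = (K_B − K_A)/(3360 − 2820) = 15946.3/540 = 29.5 km.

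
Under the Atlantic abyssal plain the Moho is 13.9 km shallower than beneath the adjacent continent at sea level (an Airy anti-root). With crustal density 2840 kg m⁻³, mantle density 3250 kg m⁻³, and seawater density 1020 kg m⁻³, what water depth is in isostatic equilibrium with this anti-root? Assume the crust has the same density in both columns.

Replacing a thickness d of crust by seawater at the top must be balanced by replacing crust with mantle at the base: d (ρ_c − ρ_w) = a (ρ_m − ρ_c).
d = a (ρ_m − ρ_c)/(ρ_c − ρ_w) = 13.9 km × 410/1820 = 3.13 km.

3.13 km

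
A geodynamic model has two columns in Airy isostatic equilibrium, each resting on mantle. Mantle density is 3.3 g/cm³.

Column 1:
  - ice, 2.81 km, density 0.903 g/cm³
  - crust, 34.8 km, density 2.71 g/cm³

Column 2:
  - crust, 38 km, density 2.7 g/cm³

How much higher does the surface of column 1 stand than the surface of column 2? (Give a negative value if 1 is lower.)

1.35 km

For any compensation level in the mantle, the mantle terms cancel and isostasy reduces to e = (Σt_1 − Σt_2) − (Σ(ρt)_1 − Σ(ρt)_2) / ρ_m.
Σt_1 = 37.61 km; Σt_2 = 38 km; Σ(ρt)_1 = 96.84543; Σ(ρt)_2 = 102.6 (in km·g/cm³).
e = (37.61 − 38) − (96.84543 − 102.6) / 3.3 = 1.35 km.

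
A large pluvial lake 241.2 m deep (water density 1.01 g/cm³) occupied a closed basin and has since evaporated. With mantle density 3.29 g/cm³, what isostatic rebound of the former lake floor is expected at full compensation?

74 m

u = d ρ_w/ρ_m = 241.2 m × 1.01/3.29 = 74 m.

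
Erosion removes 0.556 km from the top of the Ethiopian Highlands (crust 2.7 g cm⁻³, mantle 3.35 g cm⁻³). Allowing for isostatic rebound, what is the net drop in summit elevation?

Rebound u = e ρ_c/ρ_m = 0.556 km × 2.7/3.35 = 0.4481 km.
Net surface drop = e − u = 0.556 km − 0.4481 km = e (ρ_m − ρ_c)/ρ_m = 0.108 km.

0.108 km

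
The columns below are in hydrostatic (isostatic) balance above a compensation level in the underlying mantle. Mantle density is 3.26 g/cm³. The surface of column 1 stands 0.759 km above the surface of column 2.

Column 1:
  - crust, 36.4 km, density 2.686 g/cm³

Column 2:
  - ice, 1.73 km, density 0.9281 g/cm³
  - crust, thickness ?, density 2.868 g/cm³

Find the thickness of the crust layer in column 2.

36.7 km

Take the compensation level at the base of the deeper column (depth z_c below the surface of column 1) and equate Σ ρ_i t_i down to z_c; mantle fills any gap and the z_c terms cancel.
Column 1: 36.4×2.686 + (z_c − 36.4)×3.26
Column 2: 0.759×0 + 1.73×0.9281 + x×2.868 + (z_c − 0.759 − 1.73 − x)×3.26
The z_c×3.26 term appears on both sides and cancels. Collect the known terms of each column as K = Σ(ρt)_known − 3.26 × (depth of known layers): K_1 = 97.7704 − 3.26×36.4 = −20.8936; K_2 = 1.605613 − 3.26×(0.759 + 1.73) = −6.508527.
Balance: K_1 = K_2 − x×(3.26 − 2.868), so x = (K_2 − K_1)/(3.26 − 2.868) = 14.3851/0.392 = 36.7 km.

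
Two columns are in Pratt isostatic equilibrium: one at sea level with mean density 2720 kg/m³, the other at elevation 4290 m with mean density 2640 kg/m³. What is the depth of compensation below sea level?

ρ_ref D = ρ (D + h) → D (ρ_ref − ρ) = ρ h.
D = ρ h/(ρ_ref − ρ) = 2640 × 4290 m/(2720 − 2640) = 142000 m.

142000 m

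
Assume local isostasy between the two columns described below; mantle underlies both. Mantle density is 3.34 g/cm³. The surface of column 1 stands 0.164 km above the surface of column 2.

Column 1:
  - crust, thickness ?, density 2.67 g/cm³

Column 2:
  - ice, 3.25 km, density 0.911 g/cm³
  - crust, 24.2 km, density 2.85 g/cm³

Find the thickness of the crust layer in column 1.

30.3 km

Take the compensation level at the base of the deeper column (depth z_c below the surface of column 1) and equate Σ ρ_i t_i down to z_c; mantle fills any gap and the z_c terms cancel.
Column 1: x×2.67 + (z_c − 0 − x)×3.34
Column 2: 0.164×0 + 3.25×0.911 + 24.2×2.85 + (z_c − 0.164 − 27.45)×3.34
The z_c×3.34 term appears on both sides and cancels. Collect the known terms of each column as K = Σ(ρt)_known − 3.34 × (depth of known layers): K_1 = 0 − 3.34×0 = 0; K_2 = 71.93075 − 3.34×(0.164 + 27.45) = −20.30001.
Balance: K_1 − x×(3.34 − 2.67) = K_2, so x = (K_1 − K_2)/(3.34 − 2.67) = 20.3/0.67 = 30.3 km.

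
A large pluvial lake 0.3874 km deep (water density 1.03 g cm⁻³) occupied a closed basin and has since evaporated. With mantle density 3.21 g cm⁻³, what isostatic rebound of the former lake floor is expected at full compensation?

0.124 km

u = d ρ_w/ρ_m = 0.3874 km × 1.03/3.21 = 0.124 km.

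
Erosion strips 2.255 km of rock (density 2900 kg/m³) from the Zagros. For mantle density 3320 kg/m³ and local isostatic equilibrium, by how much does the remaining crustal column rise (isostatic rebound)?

Unloading: uplift u = e ρ_c/ρ_m = 2.255 km × 2900/3320 = 1.97 km.

1.97 km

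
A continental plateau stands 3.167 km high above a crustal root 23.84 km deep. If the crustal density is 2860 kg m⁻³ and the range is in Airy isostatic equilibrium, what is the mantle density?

Airy balance: ρ_c h = (ρ_m − ρ_c) r → ρ_m = ρ_c (1 + h/r).
ρ_m = 2860 × (1 + 3.167 km/23.84 km) = 3240 kg m⁻³.

3240 kg m⁻³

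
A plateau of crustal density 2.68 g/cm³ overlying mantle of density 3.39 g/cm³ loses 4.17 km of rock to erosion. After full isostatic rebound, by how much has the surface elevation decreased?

Rebound u = e ρ_c/ρ_m = 4.17 km × 2.68/3.39 = 3.297 km.
Net surface drop = e − u = 4.17 km − 3.297 km = e (ρ_m − ρ_c)/ρ_m = 0.873 km.

0.873 km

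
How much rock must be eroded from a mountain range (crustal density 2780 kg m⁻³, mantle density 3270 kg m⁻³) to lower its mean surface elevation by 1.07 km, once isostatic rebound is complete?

Net drop Δ = e − u = e − e ρ_c/ρ_m = e (ρ_m − ρ_c)/ρ_m.
e = Δ ρ_m/(ρ_m − ρ_c) = 1.07 km × 3270/490 = 7.14 km.

7.14 km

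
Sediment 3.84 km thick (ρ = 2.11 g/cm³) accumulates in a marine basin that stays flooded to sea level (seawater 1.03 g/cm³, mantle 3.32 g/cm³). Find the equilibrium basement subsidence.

Submarine loading: the sediment displaces seawater, and the subsidence is in turn flooded, so s (ρ_m − ρ_w) = t (ρ_sed − ρ_w).
s = 3.84 km × (2.11 − 1.03) / (3.32 − 1.03) = 1.81 km.

1.81 km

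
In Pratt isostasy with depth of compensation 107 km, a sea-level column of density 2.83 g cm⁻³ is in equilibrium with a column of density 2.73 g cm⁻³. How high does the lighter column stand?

ρ_ref D = ρ (D + h) → h = D (ρ_ref − ρ)/ρ.
h = 107 km × (2.83 − 2.73)/2.73 = 3.92 km.

3.92 km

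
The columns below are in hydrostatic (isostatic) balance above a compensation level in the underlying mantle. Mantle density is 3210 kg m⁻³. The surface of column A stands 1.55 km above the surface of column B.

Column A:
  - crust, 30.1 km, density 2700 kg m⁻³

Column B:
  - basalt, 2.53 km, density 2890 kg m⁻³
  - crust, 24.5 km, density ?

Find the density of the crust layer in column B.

2820 kg m⁻³

Take the compensation level at the base of the deeper column (depth z_c below the surface of column A) and equate Σ ρ_i t_i down to z_c; mantle fills any gap and the z_c terms cancel.
Column A: 30.1×2700 + (z_c − 30.1)×3210
Column B: 1.55×0 + 2.53×2890 + 24.5×ρ + (z_c − 1.55 − 27.03)×3210
The z_c×3210 term appears on both sides and cancels. Collect the known terms of each column as K = Σ(ρt)_known − 3210 × (depth of known layers): K_A = 81270 − 3210×30.1 = −15351; K_B = 7311.7 − 3210×(1.55 + 27.03) = −84430.1.
Balance: K_A = K_B + 24.5×ρ, so ρ = (K_A − K_B)/24.5 = 69079.1/24.5 = 2820 kg m⁻³.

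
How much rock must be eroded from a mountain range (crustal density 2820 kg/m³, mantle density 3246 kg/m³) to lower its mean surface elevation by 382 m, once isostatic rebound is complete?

2910 m

Net drop Δ = e − u = e − e ρ_c/ρ_m = e (ρ_m − ρ_c)/ρ_m.
e = Δ ρ_m/(ρ_m − ρ_c) = 382 m × 3246/426 = 2910 m.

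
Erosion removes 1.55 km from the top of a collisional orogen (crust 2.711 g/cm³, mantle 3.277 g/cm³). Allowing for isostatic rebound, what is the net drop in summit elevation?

0.268 km

Rebound u = e ρ_c/ρ_m = 1.55 km × 2.711/3.277 = 1.282 km.
Net surface drop = e − u = 1.55 km − 1.282 km = e (ρ_m − ρ_c)/ρ_m = 0.268 km.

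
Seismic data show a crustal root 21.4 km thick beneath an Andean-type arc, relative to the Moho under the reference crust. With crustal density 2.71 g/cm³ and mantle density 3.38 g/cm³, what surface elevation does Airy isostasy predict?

5.29 km

In Airy isostatic equilibrium: ρ_c h = (ρ_m − ρ_c) r.
h = r (ρ_m − ρ_c) / ρ_c = 21.4 km × (3.38 − 2.71) / 2.71 = 5.29 km.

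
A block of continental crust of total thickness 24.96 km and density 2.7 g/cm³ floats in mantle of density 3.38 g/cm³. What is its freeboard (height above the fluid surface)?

5.02 km

Floating equilibrium: submerged depth d = t ρ_obj/ρ_fluid = 24.96 km × 2.7/3.38 = 19.94 km.
Freeboard = t − d = 24.96 km − 19.94 km = 5.02 km.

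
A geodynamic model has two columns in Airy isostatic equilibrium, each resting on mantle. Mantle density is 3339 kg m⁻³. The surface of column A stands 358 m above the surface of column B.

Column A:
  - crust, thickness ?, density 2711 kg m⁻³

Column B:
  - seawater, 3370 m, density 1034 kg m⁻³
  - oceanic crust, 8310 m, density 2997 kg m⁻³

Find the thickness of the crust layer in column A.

18800 m

Take the compensation level at the base of the deeper column (depth z_c below the surface of column A) and equate Σ ρ_i t_i down to z_c; mantle fills any gap and the z_c terms cancel.
Column A: x×2711 + (z_c − 0 − x)×3339
Column B: 358×0 + 3370×1034 + 8310×2997 + (z_c − 358 − 11680)×3339
The z_c×3339 term appears on both sides and cancels. Collect the known terms of each column as K = Σ(ρt)_known − 3339 × (depth of known layers): K_A = 0 − 3339×0 = 0; K_B = 28389650 − 3339×(358 + 11680) = −11805232.
Balance: K_A − x×(3339 − 2711) = K_B, so x = (K_A − K_B)/(3339 − 2711) = 11805200/628 = 18800 m.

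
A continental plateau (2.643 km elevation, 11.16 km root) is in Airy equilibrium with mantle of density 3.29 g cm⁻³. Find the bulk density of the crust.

ρ_c h = (ρ_m − ρ_c) r → ρ_c (h + r) = ρ_m r → ρ_c = ρ_m r / (h + r).
ρ_c = 3.29 × 11.16 km / (2.643 km + 11.16 km) = 2.66 g cm⁻³.

2.66 g cm⁻³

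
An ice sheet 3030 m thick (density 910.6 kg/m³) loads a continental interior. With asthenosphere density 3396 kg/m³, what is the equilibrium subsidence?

By Archimedes' principle applied to the lithosphere: the ice load ρ_ice t is balanced by mantle displaced below, ρ_m s.
s = t ρ_ice / ρ_m = 3030 m × 910.6/3396 = 812 m.

812 m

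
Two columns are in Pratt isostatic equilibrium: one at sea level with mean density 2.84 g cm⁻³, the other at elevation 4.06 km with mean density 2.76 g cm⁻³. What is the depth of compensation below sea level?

140 km

ρ_ref D = ρ (D + h) → D (ρ_ref − ρ) = ρ h.
D = ρ h/(ρ_ref − ρ) = 2.76 × 4.06 km/(2.84 − 2.76) = 140 km.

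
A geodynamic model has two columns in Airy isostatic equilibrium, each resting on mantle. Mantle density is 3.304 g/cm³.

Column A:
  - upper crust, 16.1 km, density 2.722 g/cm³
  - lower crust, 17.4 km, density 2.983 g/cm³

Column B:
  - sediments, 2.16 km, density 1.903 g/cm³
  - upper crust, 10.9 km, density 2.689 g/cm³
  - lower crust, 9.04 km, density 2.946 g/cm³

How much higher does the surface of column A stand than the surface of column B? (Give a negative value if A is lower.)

For any compensation level in the mantle, the mantle terms cancel and isostasy reduces to e = (Σt_A − Σt_B) − (Σ(ρt)_A − Σ(ρt)_B) / ρ_m.
Σt_A = 33.5 km; Σt_B = 22.1 km; Σ(ρt)_A = 95.7284; Σ(ρt)_B = 60.05242 (in km·g/cm³).
e = (33.5 − 22.1) − (95.7284 − 60.05242) / 3.304 = 0.602 km.

0.602 km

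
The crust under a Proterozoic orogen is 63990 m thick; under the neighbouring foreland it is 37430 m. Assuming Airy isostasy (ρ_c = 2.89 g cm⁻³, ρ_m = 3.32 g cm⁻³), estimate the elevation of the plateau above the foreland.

3440 m

Excess crust Δ = 63990 m − 37430 m = 26560 m, split between elevation h and root r with h + r = Δ.
Airy balance ρ_c h = (ρ_m − ρ_c) r gives r = h ρ_c/(ρ_m − ρ_c), so h (1 + ρ_c/(ρ_m − ρ_c)) = Δ, i.e. h = Δ (ρ_m − ρ_c)/ρ_m.
h = 26560 m × 0.43/3.32 = 3440 m.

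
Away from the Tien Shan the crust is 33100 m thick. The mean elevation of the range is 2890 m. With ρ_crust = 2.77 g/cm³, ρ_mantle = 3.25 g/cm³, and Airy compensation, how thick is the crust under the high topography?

52700 m

Root depth r = h ρ_c / (ρ_m − ρ_c) = 2890 m × 2.77 / 0.48 = 16680 m.
Total thickness = T + h + r = 33100 m + 2890 m + 16680 m = 52700 m.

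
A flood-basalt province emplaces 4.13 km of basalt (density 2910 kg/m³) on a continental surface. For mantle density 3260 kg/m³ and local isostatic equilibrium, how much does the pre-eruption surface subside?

Subaerial loading: s = t ρ_load / ρ_m.
s = 4.13 km × 2910/3260 = 3.69 km.

3.69 km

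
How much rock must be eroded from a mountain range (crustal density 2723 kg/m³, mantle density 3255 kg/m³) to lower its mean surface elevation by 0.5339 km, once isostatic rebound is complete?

Net drop Δ = e − u = e − e ρ_c/ρ_m = e (ρ_m − ρ_c)/ρ_m.
e = Δ ρ_m/(ρ_m − ρ_c) = 0.5339 km × 3255/532 = 3.27 km.

3.27 km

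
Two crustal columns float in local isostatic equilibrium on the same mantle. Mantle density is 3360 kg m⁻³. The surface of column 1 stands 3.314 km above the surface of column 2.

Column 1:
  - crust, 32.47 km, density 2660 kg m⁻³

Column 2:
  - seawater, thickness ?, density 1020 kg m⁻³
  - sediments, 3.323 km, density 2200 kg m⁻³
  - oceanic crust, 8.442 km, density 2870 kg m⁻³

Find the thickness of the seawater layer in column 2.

1.54 km

Take the compensation level at the base of the deeper column (depth z_c below the surface of column 1) and equate Σ ρ_i t_i down to z_c; mantle fills any gap and the z_c terms cancel.
Column 1: 32.47×2660 + (z_c − 32.47)×3360
Column 2: 3.314×0 + x×1020 + 3.323×2200 + 8.442×2870 + (z_c − 3.314 − 11.765 − x)×3360
The z_c×3360 term appears on both sides and cancels. Collect the known terms of each column as K = Σ(ρt)_known − 3360 × (depth of known layers): K_1 = 86370.2 − 3360×32.47 = −22729; K_2 = 31539.14 − 3360×(3.314 + 11.765) = −19126.3.
Balance: K_1 = K_2 − x×(3360 − 1020), so x = (K_2 − K_1)/(3360 − 1020) = 3602.7/2340 = 1.54 km.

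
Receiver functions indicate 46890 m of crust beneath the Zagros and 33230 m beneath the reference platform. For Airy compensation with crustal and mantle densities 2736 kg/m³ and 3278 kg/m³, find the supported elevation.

2260 m

Excess crust Δ = 46890 m − 33230 m = 13660 m, split between elevation h and root r with h + r = Δ.
Airy balance ρ_c h = (ρ_m − ρ_c) r gives r = h ρ_c/(ρ_m − ρ_c), so h (1 + ρ_c/(ρ_m − ρ_c)) = Δ, i.e. h = Δ (ρ_m − ρ_c)/ρ_m.
h = 13660 m × 542/3278 = 2260 m.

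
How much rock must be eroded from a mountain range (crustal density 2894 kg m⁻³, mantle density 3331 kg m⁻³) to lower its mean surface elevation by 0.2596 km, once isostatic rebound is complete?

Net drop Δ = e − u = e − e ρ_c/ρ_m = e (ρ_m − ρ_c)/ρ_m.
e = Δ ρ_m/(ρ_m − ρ_c) = 0.2596 km × 3331/437 = 1.98 km.

1.98 km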